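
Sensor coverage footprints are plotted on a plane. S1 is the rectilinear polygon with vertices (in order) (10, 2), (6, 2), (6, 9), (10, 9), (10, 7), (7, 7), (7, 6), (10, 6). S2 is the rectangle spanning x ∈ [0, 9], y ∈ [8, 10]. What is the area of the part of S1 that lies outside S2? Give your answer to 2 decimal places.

22.00

|S1| = 25, |S1∩S2| = 3.
|S1 ∖ S2| = |S1| − |S1∩S2| = 25 − 3 = 22.00.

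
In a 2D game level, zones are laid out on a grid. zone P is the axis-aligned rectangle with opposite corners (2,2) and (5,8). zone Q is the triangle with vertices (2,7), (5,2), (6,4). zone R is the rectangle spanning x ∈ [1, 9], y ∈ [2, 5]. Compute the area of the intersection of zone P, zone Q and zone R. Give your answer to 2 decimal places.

The intersection is the polygon with vertices (3.2,5), (4.667,5), (5,4.75), (5,2).
By the shoelace formula its area is 2.66.

2.66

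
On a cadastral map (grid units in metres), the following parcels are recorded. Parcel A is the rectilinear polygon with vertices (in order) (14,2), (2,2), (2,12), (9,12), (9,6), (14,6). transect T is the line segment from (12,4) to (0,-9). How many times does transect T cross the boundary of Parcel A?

The segment meets the boundary at (10.154,2).

1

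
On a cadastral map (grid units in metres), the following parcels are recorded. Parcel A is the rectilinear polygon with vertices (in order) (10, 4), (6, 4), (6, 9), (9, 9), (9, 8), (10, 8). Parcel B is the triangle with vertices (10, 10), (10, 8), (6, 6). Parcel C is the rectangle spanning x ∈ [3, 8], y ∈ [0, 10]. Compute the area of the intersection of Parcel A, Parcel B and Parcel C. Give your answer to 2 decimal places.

1.00

The intersection is the polygon with vertices (6,6), (8,8), (8,7).
By the shoelace formula its area is 1.00.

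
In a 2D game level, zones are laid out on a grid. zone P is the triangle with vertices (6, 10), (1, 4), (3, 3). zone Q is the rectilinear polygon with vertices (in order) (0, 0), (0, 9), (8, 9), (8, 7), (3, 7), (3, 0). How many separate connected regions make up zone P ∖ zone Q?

2

zone P ∖ zone Q splits into 2 disjoint pieces (area 0.2024, area 3.2786).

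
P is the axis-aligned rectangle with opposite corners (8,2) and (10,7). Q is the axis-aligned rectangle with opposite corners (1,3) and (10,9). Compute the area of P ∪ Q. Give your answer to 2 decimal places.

56.00

By inclusion–exclusion:
Individual areas: |P| = 10, |Q| = 54.
|P∩Q|: x∈[8,10], y∈[3,7] → 2·4 = 8.
|P ∪ Q| = 64 − 8 = 56.00.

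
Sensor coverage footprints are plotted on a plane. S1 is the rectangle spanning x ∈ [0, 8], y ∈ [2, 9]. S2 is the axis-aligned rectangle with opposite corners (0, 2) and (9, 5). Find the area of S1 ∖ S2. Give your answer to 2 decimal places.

|S1∩S2|: x∈[0,8], y∈[2,5] → 8·3 = 24.
|S1| = 56.
|S1 ∖ S2| = |S1| − |S1∩S2| = 56 − 24 = 32.00.

32.00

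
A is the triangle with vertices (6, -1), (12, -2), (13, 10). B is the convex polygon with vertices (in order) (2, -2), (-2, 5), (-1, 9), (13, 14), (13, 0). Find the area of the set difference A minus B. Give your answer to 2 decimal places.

4.88

|A| = 36.5, |A∩B| = 31.6171.
|A ∖ B| = |A| − |A∩B| = 36.5 − 31.6171 = 4.88.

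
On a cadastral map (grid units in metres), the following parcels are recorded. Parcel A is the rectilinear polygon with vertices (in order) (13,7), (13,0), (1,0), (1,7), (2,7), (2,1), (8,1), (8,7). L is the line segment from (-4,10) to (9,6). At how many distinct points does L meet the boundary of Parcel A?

1

The segment meets the boundary at (8,6.308).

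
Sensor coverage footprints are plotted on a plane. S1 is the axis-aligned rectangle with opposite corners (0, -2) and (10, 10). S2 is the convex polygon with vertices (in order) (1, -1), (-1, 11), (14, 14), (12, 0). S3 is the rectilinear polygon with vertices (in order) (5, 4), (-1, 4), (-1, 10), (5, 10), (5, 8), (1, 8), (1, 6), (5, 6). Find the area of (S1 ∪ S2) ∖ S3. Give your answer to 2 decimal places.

|S1 ∪ S2| = 185.6818.
|(S1 ∪ S2) ∩ S3| = 24.0833.
|(S1 ∪ S2) ∖ S3| = 185.6818 − 24.0833 = 161.60.

161.60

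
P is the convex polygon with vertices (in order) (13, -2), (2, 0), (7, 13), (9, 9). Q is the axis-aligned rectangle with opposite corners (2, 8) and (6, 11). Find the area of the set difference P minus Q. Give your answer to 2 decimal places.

|P| = 79.5, |P∩Q| = 1.1077.
|P ∖ Q| = |P| − |P∩Q| = 79.5 − 1.1077 = 78.39.

78.39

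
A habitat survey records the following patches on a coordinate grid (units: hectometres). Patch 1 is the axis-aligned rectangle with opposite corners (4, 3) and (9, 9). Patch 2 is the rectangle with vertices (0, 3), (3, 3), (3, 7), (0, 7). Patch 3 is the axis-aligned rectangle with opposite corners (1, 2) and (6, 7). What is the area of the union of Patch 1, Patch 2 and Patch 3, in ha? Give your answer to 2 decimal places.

51.00

By inclusion–exclusion:
Individual areas: |Patch 1| = 30, |Patch 2| = 12, |Patch 3| = 25.
|Patch 1∩Patch 2| = 0 (no overlap).
|Patch 1∩Patch 3|: x∈[4,6], y∈[3,7] → 2·4 = 8.
|Patch 2∩Patch 3|: x∈[1,3], y∈[3,7] → 2·4 = 8.
|Patch 1∩Patch 2∩Patch 3| = 0.
|Patch 1 ∪ Patch 2 ∪ Patch 3| = 67 − 16 + 0 = 51.00.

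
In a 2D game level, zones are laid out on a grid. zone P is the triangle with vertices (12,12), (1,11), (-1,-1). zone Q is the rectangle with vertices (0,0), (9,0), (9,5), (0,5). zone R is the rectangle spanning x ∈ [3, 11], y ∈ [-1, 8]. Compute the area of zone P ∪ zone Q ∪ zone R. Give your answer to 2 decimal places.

129.00

By inclusion–exclusion:
Individual areas: |zone P| = 65, |zone Q| = 45, |zone R| = 72.
|zone P∩zone Q| = 12.5.
|zone P∩zone R| = 12.5.
|zone Q∩zone R|: x∈[3,9], y∈[0,5] → 6·5 = 30.
|zone P∩zone Q∩zone R| = 2.
|zone P ∪ zone Q ∪ zone R| = 182 − 55 + 2 = 129.00.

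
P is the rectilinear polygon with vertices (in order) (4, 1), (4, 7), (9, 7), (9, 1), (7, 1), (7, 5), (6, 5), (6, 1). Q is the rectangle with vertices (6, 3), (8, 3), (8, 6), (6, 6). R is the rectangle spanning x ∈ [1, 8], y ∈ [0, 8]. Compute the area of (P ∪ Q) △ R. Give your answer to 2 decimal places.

40.00

|P ∪ Q| = 28.
|(P ∪ Q) ∩ R| = 22.
|(P ∪ Q) △ R| = 28 + 56 − 44 = 40.00.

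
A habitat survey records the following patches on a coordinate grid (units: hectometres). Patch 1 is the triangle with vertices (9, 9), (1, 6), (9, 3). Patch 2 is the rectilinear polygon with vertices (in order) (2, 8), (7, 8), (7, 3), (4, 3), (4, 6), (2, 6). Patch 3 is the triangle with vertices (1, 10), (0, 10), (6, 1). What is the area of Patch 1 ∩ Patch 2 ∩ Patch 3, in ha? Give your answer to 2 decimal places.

The intersection is the polygon with vertices (2.667,6), (2.333,6.5), (2.839,6.69), (3.222,6).
By the shoelace formula its area is 0.35.

0.35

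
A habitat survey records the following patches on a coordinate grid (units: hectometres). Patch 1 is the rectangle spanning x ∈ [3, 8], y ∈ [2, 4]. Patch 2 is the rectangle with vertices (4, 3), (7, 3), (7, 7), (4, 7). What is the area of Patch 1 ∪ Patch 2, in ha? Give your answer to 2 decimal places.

By inclusion–exclusion:
Individual areas: |Patch 1| = 10, |Patch 2| = 12.
|Patch 1∩Patch 2|: x∈[4,7], y∈[3,4] → 3·1 = 3.
|Patch 1 ∪ Patch 2| = 22 − 3 = 19.00.

19.00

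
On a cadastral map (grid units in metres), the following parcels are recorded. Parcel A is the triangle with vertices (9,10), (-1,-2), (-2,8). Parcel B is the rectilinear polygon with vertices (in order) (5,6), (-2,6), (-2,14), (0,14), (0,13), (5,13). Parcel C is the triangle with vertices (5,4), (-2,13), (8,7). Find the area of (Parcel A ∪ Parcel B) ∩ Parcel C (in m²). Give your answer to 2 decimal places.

The region (Parcel A ∪ Parcel B) ∩ Parcel C is the polygon with vertices (4.517,4.621), (-2,13), (7,7.6).
By the shoelace formula its area is 20.11.

20.11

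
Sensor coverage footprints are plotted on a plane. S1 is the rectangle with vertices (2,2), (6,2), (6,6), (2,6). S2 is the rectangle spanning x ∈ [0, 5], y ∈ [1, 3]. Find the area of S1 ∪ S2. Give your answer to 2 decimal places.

23.00

By inclusion–exclusion:
Individual areas: |S1| = 16, |S2| = 10.
|S1∩S2|: x∈[2,5], y∈[2,3] → 3·1 = 3.
|S1 ∪ S2| = 26 − 3 = 23.00.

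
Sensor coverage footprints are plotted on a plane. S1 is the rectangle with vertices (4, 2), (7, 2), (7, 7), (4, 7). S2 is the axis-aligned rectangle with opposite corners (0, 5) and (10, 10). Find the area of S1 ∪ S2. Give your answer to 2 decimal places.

By inclusion–exclusion:
Individual areas: |S1| = 15, |S2| = 50.
|S1∩S2|: x∈[4,7], y∈[5,7] → 3·2 = 6.
|S1 ∪ S2| = 65 − 6 = 59.00.

59.00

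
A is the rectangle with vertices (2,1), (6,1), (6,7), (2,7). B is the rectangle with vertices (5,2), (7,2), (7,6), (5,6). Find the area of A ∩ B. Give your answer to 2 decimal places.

|A∩B|: x∈[5,6], y∈[2,6] → 1·4 = 4.

4.00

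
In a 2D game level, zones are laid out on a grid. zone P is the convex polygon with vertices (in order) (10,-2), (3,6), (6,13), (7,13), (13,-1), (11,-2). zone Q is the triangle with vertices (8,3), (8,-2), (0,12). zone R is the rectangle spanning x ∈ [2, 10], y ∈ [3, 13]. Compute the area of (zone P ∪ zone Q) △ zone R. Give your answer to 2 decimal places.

60.67

|zone P ∪ zone Q| = 76.5424.
|(zone P ∪ zone Q) ∩ zone R| = 47.9352.
|(zone P ∪ zone Q) △ zone R| = 76.5424 + 80 − 95.8705 = 60.67.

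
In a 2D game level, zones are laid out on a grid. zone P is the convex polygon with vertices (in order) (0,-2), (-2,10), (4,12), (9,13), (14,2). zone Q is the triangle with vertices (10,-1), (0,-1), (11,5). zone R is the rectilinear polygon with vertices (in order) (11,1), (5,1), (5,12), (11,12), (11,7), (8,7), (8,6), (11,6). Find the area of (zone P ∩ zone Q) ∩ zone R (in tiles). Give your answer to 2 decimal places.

12.85

The region (zone P ∩ zone Q) ∩ zone R is the polygon with vertices (11,5), (10.333,1), (5,1), (5,1.727).
By the shoelace formula its area is 12.85.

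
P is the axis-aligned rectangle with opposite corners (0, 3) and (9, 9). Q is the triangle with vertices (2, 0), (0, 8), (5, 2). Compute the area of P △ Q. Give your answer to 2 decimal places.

53.42

|P| = 54, |Q| = 14, |P∩Q| = 7.2917.
|P △ Q| = |P| + |Q| − 2·|P∩Q| = 54 + 14 − 14.5833 = 53.42.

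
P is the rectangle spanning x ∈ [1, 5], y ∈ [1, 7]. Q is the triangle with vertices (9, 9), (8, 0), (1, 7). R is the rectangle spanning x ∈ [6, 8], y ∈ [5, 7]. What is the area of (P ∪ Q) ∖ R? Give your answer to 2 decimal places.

|P ∪ Q| = 51.
|(P ∪ Q) ∩ R| = 4.
|(P ∪ Q) ∖ R| = 51 − 4 = 47.00.

47.00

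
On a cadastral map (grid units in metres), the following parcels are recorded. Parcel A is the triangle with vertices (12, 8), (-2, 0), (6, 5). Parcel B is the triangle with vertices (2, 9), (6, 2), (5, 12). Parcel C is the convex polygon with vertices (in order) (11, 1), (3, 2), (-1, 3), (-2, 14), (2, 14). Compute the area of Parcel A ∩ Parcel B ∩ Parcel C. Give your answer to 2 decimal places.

0.36

The intersection is the polygon with vertices (4.737,4.21), (5.718,4.824), (5.757,4.432), (4.892,3.938).
By the shoelace formula its area is 0.36.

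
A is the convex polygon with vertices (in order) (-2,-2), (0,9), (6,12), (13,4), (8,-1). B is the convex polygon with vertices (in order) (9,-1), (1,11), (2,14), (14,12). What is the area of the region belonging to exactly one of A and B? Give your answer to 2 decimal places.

|A| = 133.5, |B| = 101, |A∩B| = 56.8954.
|A △ B| = |A| + |B| − 2·|A∩B| = 133.5 + 101 − 113.7908 = 120.71.

120.71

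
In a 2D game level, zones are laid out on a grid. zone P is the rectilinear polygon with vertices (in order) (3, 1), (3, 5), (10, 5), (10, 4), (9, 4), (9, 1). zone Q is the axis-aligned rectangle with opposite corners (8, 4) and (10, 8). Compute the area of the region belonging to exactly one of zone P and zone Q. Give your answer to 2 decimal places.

|zone P| = 25, |zone Q| = 8, |zone P∩zone Q| = 2.
|zone P △ zone Q| = |zone P| + |zone Q| − 2·|zone P∩zone Q| = 25 + 8 − 4 = 29.00.

29.00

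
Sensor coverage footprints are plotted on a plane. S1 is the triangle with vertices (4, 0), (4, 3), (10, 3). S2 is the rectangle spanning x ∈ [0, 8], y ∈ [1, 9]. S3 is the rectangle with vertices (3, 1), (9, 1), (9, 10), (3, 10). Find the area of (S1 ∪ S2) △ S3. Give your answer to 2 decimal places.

|S1 ∪ S2| = 66.
|(S1 ∪ S2) ∩ S3| = 40.75.
|(S1 ∪ S2) △ S3| = 66 + 54 − 81.5 = 38.50.

38.50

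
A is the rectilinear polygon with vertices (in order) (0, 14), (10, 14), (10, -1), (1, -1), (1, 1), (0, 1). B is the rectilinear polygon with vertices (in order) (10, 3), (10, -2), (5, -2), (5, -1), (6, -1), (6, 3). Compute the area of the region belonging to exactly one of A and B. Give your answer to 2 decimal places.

|A| = 148, |B| = 21, |A∩B| = 16.
|A △ B| = |A| + |B| − 2·|A∩B| = 148 + 21 − 32 = 137.00.

137.00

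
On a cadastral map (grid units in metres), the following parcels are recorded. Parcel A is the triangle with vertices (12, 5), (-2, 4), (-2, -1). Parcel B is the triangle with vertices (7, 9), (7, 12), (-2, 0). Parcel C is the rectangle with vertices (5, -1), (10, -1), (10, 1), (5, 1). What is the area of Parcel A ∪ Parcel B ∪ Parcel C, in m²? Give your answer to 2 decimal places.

56.22

By inclusion–exclusion:
Individual areas: |Parcel A| = 35, |Parcel B| = 13.5, |Parcel C| = 10.
|Parcel A∩Parcel B| = 2.2758.
|Parcel A∩Parcel C| = 0.
|Parcel B∩Parcel C| = 0.
|Parcel A∩Parcel B∩Parcel C| = 0.
|Parcel A ∪ Parcel B ∪ Parcel C| = 58.5 − 2.2758 + 0 = 56.22.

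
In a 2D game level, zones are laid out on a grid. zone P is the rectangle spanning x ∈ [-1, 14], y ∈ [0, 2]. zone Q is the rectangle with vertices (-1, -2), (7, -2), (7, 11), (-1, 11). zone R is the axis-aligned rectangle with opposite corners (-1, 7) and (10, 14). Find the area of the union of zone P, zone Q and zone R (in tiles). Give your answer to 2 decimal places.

By inclusion–exclusion:
Individual areas: |zone P| = 30, |zone Q| = 104, |zone R| = 77.
|zone P∩zone Q|: x∈[-1,7], y∈[0,2] → 8·2 = 16.
|zone P∩zone R| = 0 (no overlap).
|zone Q∩zone R|: x∈[-1,7], y∈[7,11] → 8·4 = 32.
|zone P∩zone Q∩zone R| = 0.
|zone P ∪ zone Q ∪ zone R| = 211 − 48 + 0 = 163.00.

163.00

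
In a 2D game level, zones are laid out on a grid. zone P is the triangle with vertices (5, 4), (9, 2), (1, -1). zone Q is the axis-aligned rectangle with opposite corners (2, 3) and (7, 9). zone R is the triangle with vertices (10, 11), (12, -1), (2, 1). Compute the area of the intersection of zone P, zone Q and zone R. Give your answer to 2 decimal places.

1.40

The intersection is the polygon with vertices (4.2,3), (5,4), (7,3).
By the shoelace formula its area is 1.40.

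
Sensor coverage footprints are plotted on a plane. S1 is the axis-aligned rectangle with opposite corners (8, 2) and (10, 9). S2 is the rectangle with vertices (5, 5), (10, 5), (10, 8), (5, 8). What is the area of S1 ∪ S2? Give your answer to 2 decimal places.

By inclusion–exclusion:
Individual areas: |S1| = 14, |S2| = 15.
|S1∩S2|: x∈[8,10], y∈[5,8] → 2·3 = 6.
|S1 ∪ S2| = 29 − 6 = 23.00.

23.00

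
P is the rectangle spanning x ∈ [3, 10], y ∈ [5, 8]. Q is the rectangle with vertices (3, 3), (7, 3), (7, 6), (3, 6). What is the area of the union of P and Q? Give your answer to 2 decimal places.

By inclusion–exclusion:
Individual areas: |P| = 21, |Q| = 12.
|P∩Q|: x∈[3,7], y∈[5,6] → 4·1 = 4.
|P ∪ Q| = 33 − 4 = 29.00.

29.00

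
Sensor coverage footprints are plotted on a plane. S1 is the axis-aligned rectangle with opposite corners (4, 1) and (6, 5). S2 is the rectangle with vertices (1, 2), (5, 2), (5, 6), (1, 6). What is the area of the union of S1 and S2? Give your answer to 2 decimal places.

By inclusion–exclusion:
Individual areas: |S1| = 8, |S2| = 16.
|S1∩S2|: x∈[4,5], y∈[2,5] → 1·3 = 3.
|S1 ∪ S2| = 24 − 3 = 21.00.

21.00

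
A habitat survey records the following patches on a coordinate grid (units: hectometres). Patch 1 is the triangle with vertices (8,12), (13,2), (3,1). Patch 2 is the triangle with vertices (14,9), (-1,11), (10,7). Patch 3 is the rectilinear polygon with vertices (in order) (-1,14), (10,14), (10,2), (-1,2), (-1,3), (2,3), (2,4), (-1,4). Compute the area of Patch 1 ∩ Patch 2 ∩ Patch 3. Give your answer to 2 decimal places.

6.50

The intersection is the polygon with vertices (6.333,8.333), (7.057,9.926), (9.179,9.643), (10,8), (10,7).
By the shoelace formula its area is 6.50.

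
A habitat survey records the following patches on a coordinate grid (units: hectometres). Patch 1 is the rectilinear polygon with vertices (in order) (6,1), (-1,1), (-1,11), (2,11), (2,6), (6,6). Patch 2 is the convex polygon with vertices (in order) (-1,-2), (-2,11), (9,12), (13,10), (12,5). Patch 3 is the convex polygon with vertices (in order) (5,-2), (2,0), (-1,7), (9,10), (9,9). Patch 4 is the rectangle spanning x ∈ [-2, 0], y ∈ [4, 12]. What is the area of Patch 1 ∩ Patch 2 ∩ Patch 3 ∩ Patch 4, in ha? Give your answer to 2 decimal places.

1.32

The intersection is the polygon with vertices (-1,7), (0,7.3), (0,4.667).
By the shoelace formula its area is 1.32.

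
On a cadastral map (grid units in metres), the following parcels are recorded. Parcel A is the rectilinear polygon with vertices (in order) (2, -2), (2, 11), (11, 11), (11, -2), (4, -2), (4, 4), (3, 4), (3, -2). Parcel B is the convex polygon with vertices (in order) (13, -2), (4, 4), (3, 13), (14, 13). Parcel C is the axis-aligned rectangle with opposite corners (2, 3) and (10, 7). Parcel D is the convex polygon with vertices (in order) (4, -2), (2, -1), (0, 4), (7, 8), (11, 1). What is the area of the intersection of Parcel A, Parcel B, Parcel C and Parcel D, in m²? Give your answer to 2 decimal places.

The intersection is the polygon with vertices (3.761,6.149), (5.25,7), (7.571,7), (9.857,3), (5.5,3), (4,4).
By the shoelace formula its area is 17.93.

17.93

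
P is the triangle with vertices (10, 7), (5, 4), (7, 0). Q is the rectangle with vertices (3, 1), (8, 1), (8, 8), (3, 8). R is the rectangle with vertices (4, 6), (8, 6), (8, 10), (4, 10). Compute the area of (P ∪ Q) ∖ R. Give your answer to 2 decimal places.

|P ∪ Q| = 38.931.
|(P ∪ Q) ∩ R| = 8.
|(P ∪ Q) ∖ R| = 38.931 − 8 = 30.93.

30.93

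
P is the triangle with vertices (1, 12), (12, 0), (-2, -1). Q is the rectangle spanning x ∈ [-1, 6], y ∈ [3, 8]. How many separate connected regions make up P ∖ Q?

P ∖ Q splits into 2 disjoint pieces (area 9.1795, area 48.803).

2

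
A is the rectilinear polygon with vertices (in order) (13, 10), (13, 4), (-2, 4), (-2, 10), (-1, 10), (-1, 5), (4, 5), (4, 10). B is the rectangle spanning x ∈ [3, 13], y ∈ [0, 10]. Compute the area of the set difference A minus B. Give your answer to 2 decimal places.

|A| = 65, |A∩B| = 55.
|A ∖ B| = |A| − |A∩B| = 65 − 55 = 10.00.

10.00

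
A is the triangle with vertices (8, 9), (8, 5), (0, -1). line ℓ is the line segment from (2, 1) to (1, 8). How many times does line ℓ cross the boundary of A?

1

The segment meets the boundary at (1.939,1.424).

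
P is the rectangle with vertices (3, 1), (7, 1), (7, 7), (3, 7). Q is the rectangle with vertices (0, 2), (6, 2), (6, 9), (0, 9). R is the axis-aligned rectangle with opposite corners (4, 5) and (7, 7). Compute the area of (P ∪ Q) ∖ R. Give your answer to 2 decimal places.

|P ∪ Q| = 51.
|(P ∪ Q) ∩ R| = 6.
|(P ∪ Q) ∖ R| = 51 − 6 = 45.00.

45.00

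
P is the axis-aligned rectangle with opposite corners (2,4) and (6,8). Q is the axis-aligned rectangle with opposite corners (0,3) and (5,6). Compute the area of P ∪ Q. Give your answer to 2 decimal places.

By inclusion–exclusion:
Individual areas: |P| = 16, |Q| = 15.
|P∩Q|: x∈[2,5], y∈[4,6] → 3·2 = 6.
|P ∪ Q| = 31 − 6 = 25.00.

25.00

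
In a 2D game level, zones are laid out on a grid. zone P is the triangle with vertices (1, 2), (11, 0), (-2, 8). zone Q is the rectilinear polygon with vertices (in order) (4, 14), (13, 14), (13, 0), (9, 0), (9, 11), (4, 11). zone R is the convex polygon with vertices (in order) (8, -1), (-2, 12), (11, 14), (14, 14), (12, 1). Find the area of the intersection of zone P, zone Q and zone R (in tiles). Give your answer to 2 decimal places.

0.76

The intersection is the polygon with vertices (9,1.231), (10.552,0.276), (10.286,0.143), (9,0.4).
By the shoelace formula its area is 0.76.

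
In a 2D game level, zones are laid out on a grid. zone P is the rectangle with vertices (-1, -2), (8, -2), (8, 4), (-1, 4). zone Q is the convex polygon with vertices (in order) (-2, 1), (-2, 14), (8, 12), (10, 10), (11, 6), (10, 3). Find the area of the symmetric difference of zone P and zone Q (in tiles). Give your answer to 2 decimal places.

148.00

|zone P| = 54, |zone Q| = 131.5, |zone P∩zone Q| = 18.75.
|zone P △ zone Q| = |zone P| + |zone Q| − 2·|zone P∩zone Q| = 54 + 131.5 − 37.5 = 148.00.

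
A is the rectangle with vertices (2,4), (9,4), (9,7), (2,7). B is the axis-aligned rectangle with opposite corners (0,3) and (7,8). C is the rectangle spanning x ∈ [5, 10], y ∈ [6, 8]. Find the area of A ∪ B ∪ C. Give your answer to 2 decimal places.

45.00

By inclusion–exclusion:
Individual areas: |A| = 21, |B| = 35, |C| = 10.
|A∩B|: x∈[2,7], y∈[4,7] → 5·3 = 15.
|A∩C|: x∈[5,9], y∈[6,7] → 4·1 = 4.
|B∩C|: x∈[5,7], y∈[6,8] → 2·2 = 4.
|A∩B∩C| = 2.
|A ∪ B ∪ C| = 66 − 23 + 2 = 45.00.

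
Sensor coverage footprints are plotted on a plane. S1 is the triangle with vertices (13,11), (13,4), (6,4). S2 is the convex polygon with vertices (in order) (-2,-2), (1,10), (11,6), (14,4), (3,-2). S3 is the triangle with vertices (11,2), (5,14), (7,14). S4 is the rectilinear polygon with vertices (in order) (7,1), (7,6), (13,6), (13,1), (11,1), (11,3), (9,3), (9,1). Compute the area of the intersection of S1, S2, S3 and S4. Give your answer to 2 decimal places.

1.00

The intersection is the polygon with vertices (9,6), (9.667,6), (10.333,4), (10,4).
By the shoelace formula its area is 1.00.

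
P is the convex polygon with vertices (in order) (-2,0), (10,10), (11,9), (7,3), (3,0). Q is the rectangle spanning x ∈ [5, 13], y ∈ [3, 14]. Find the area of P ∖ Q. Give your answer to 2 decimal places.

|P| = 39.5, |P∩Q| = 19.0833.
|P ∖ Q| = |P| − |P∩Q| = 39.5 − 19.0833 = 20.42.

20.42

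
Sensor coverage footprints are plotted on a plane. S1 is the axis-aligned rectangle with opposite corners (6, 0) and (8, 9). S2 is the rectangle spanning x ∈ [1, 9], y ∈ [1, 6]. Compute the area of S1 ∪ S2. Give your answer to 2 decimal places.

By inclusion–exclusion:
Individual areas: |S1| = 18, |S2| = 40.
|S1∩S2|: x∈[6,8], y∈[1,6] → 2·5 = 10.
|S1 ∪ S2| = 58 − 10 = 48.00.

48.00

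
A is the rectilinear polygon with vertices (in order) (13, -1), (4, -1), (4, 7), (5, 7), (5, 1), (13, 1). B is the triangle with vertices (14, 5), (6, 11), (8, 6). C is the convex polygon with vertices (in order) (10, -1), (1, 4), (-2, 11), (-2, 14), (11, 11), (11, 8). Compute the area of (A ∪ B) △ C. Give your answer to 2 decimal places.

|A ∪ B| = 38.
|(A ∪ B) ∩ C| = 19.8296.
|(A ∪ B) △ C| = 38 + 123 − 39.6592 = 121.34.

121.34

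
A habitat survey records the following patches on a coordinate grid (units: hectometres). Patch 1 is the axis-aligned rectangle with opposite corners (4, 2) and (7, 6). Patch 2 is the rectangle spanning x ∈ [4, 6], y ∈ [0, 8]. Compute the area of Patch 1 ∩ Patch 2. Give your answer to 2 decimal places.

8.00

|Patch 1∩Patch 2|: x∈[4,6], y∈[2,6] → 2·4 = 8.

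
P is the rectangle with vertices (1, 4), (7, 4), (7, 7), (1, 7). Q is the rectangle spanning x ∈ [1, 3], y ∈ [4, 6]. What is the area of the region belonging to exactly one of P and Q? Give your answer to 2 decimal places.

|P∩Q|: x∈[1,3], y∈[4,6] → 2·2 = 4.
|P △ Q| = |P| + |Q| − 2·|P∩Q| = 18 + 4 − 8 = 14.00.

14.00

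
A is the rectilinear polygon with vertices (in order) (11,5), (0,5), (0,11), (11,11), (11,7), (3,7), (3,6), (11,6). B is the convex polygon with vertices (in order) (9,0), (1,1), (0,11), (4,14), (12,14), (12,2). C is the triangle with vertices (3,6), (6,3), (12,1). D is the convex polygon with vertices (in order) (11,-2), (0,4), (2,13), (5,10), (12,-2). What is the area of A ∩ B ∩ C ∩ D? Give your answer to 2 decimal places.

The intersection is the polygon with vertices (3,6), (4.8,5), (4,5).
By the shoelace formula its area is 0.40.

0.40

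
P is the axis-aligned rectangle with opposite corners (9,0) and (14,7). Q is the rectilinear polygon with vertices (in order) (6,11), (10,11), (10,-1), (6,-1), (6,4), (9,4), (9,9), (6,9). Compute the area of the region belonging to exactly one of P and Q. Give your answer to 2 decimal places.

54.00

|P| = 35, |Q| = 33, |P∩Q| = 7.
|P △ Q| = |P| + |Q| − 2·|P∩Q| = 35 + 33 − 14 = 54.00.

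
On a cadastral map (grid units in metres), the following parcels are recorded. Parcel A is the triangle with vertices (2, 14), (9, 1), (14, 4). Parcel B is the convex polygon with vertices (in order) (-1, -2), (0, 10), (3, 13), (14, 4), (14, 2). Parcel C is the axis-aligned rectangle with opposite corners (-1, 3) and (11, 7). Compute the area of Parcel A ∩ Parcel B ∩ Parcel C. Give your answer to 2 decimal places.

16.43

The intersection is the polygon with vertices (5.769,7), (10.333,7), (11,6.455), (11,3), (7.923,3).
By the shoelace formula its area is 16.43.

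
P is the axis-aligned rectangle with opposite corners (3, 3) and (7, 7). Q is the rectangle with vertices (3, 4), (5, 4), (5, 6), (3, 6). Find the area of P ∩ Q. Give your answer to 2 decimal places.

|P∩Q|: x∈[3,5], y∈[4,6] → 2·2 = 4.

4.00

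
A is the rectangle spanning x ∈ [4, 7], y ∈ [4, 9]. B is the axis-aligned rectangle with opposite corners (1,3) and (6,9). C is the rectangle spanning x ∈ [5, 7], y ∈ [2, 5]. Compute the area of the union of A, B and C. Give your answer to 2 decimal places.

38.00

By inclusion–exclusion:
Individual areas: |A| = 15, |B| = 30, |C| = 6.
|A∩B|: x∈[4,6], y∈[4,9] → 2·5 = 10.
|A∩C|: x∈[5,7], y∈[4,5] → 2·1 = 2.
|B∩C|: x∈[5,6], y∈[3,5] → 1·2 = 2.
|A∩B∩C| = 1.
|A ∪ B ∪ C| = 51 − 14 + 1 = 38.00.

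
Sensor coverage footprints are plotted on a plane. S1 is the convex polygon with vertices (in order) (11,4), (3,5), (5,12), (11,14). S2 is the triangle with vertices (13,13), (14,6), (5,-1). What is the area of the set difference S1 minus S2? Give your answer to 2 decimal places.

50.93

|S1| = 59, |S1∩S2| = 8.0667.
|S1 ∖ S2| = |S1| − |S1∩S2| = 59 − 8.0667 = 50.93.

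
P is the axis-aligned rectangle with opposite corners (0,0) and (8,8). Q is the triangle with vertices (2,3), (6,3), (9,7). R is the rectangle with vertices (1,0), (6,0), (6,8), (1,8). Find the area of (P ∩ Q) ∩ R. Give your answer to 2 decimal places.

4.57

The region (P ∩ Q) ∩ R is the polygon with vertices (2,3), (6,5.286), (6,3).
By the shoelace formula its area is 4.57.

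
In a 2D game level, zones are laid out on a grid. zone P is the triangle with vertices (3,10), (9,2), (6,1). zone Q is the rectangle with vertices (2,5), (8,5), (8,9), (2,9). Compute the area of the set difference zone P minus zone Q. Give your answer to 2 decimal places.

10.00

|zone P| = 15, |zone P∩zone Q| = 5.
|zone P ∖ zone Q| = |zone P| − |zone P∩zone Q| = 15 − 5 = 10.00.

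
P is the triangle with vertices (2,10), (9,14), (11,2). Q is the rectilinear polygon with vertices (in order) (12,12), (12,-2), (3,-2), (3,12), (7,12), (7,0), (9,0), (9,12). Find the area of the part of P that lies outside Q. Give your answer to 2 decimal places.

|P| = 46, |P∩Q| = 26.7698.
|P ∖ Q| = |P| − |P∩Q| = 46 − 26.7698 = 19.23.

19.23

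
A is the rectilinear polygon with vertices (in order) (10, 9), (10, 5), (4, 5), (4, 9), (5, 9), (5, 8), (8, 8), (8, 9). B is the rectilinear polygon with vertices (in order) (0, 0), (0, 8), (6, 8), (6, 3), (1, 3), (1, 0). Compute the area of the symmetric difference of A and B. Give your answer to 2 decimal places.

|A| = 21, |B| = 33, |A∩B| = 6.
|A △ B| = |A| + |B| − 2·|A∩B| = 21 + 33 − 12 = 42.00.

42.00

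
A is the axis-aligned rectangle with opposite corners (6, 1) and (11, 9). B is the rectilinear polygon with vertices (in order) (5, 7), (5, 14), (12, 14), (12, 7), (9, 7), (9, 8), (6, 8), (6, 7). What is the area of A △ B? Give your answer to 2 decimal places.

|A| = 40, |B| = 46, |A∩B| = 7.
|A △ B| = |A| + |B| − 2·|A∩B| = 40 + 46 − 14 = 72.00.

72.00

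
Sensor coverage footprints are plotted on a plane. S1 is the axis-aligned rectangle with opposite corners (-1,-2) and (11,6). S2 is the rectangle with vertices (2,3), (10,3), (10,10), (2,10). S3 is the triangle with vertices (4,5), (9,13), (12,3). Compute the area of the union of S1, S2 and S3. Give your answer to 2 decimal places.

135.70

By inclusion–exclusion:
Individual areas: |S1| = 96, |S2| = 56, |S3| = 37.
|S1∩S2|: x∈[2,10], y∈[3,6] → 8·3 = 24.
|S1∩S3| = 12.8125.
|S2∩S3| = 26.6708.
|S1∩S2∩S3| = 10.1875.
|S1 ∪ S2 ∪ S3| = 189 − 63.4833 + 10.1875 = 135.70.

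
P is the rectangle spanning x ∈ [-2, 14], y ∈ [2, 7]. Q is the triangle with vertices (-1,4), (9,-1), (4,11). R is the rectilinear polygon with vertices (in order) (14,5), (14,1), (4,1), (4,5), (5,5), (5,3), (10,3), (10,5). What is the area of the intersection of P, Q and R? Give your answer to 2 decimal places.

The intersection is the polygon with vertices (7.75,2), (4,2), (4,5), (5,5), (5,3), (7.333,3).
By the shoelace formula its area is 5.54.

5.54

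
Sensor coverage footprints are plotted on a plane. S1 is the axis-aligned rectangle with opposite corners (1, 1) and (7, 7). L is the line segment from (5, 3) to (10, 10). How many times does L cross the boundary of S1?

1

The segment meets the boundary at (7,5.8).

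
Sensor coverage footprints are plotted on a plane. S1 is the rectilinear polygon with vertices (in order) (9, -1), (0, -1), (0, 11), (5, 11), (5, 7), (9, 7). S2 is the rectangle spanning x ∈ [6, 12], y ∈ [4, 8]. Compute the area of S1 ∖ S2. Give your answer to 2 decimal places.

|S1| = 92, |S1∩S2| = 9.
|S1 ∖ S2| = |S1| − |S1∩S2| = 92 − 9 = 83.00.

83.00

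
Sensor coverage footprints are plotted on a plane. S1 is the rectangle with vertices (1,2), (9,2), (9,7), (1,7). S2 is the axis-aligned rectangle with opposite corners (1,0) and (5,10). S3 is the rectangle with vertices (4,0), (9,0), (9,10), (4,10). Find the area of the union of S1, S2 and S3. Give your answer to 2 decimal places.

80.00

By inclusion–exclusion:
Individual areas: |S1| = 40, |S2| = 40, |S3| = 50.
|S1∩S2|: x∈[1,5], y∈[2,7] → 4·5 = 20.
|S1∩S3|: x∈[4,9], y∈[2,7] → 5·5 = 25.
|S2∩S3|: x∈[4,5], y∈[0,10] → 1·10 = 10.
|S1∩S2∩S3| = 5.
|S1 ∪ S2 ∪ S3| = 130 − 55 + 5 = 80.00.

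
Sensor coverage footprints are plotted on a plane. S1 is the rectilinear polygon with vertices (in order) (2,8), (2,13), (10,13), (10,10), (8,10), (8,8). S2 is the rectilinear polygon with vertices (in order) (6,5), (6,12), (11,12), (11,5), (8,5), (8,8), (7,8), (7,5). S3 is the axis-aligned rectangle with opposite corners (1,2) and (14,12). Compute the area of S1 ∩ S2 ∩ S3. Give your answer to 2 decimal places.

12.00

The intersection is the polygon with vertices (8,10), (8,8), (7,8), (6,8), (6,12), (10,12), (10,10).
By the shoelace formula its area is 12.00.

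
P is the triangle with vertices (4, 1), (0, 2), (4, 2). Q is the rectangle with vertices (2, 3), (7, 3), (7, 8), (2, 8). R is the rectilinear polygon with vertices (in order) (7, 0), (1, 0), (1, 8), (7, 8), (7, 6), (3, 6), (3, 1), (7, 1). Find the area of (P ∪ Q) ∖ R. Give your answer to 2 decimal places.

13.00

|P ∪ Q| = 27.
|(P ∪ Q) ∩ R| = 14.
|(P ∪ Q) ∖ R| = 27 − 14 = 13.00.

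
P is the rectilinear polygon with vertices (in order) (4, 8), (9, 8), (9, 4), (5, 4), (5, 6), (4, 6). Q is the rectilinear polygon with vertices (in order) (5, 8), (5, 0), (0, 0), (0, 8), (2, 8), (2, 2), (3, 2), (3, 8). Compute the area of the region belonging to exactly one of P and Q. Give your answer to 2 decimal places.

|P| = 18, |Q| = 34, |P∩Q| = 2.
|P △ Q| = |P| + |Q| − 2·|P∩Q| = 18 + 34 − 4 = 48.00.

48.00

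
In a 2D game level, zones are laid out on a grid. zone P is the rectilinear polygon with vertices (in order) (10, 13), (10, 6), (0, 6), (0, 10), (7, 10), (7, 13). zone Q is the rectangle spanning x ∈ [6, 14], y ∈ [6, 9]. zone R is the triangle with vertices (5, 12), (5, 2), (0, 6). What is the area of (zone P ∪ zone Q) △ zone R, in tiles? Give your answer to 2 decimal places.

|zone P ∪ zone Q| = 61.
|(zone P ∪ zone Q) ∩ zone R| = 13.3333.
|(zone P ∪ zone Q) △ zone R| = 61 + 25 − 26.6667 = 59.33.

59.33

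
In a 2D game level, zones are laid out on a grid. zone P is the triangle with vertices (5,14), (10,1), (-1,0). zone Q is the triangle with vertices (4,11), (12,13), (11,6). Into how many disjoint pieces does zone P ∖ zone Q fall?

1

zone P ∖ zone Q is a single connected region.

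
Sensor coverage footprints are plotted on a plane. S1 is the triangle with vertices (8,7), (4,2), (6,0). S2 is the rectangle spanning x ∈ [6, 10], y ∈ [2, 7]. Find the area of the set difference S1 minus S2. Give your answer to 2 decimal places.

5.07

|S1| = 9, |S1∩S2| = 3.9286.
|S1 ∖ S2| = |S1| − |S1∩S2| = 9 − 3.9286 = 5.07.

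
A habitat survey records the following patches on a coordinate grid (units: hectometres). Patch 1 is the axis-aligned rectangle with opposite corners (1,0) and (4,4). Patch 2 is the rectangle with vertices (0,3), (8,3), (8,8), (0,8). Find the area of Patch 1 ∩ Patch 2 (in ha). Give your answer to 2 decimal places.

3.00

|Patch 1∩Patch 2|: x∈[1,4], y∈[3,4] → 3·1 = 3.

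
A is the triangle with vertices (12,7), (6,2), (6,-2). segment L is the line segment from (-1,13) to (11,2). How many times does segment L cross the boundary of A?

The segment meets the boundary at (9.552,3.328), (8.619,4.183).

2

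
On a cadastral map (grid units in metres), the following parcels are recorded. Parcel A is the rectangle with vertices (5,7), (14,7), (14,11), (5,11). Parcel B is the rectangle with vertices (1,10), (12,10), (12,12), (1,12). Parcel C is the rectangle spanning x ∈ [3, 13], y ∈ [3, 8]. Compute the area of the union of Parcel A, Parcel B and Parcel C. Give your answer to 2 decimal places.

93.00

By inclusion–exclusion:
Individual areas: |Parcel A| = 36, |Parcel B| = 22, |Parcel C| = 50.
|Parcel A∩Parcel B|: x∈[5,12], y∈[10,11] → 7·1 = 7.
|Parcel A∩Parcel C|: x∈[5,13], y∈[7,8] → 8·1 = 8.
|Parcel B∩Parcel C| = 0 (no overlap).
|Parcel A∩Parcel B∩Parcel C| = 0.
|Parcel A ∪ Parcel B ∪ Parcel C| = 108 − 15 + 0 = 93.00.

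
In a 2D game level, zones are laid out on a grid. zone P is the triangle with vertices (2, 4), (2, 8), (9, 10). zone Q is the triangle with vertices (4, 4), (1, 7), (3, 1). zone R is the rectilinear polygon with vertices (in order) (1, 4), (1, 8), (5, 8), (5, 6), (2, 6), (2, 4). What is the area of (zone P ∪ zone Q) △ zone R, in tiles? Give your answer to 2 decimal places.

15.30

|zone P ∪ zone Q| = 18.9231.
|(zone P ∪ zone Q) ∩ zone R| = 6.8095.
|(zone P ∪ zone Q) △ zone R| = 18.9231 + 10 − 13.619 = 15.30.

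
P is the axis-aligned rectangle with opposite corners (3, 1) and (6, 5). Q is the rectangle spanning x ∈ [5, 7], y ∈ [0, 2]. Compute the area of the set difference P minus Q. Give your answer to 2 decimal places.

|P∩Q|: x∈[5,6], y∈[1,2] → 1·1 = 1.
|P| = 12.
|P ∖ Q| = |P| − |P∩Q| = 12 − 1 = 11.00.

11.00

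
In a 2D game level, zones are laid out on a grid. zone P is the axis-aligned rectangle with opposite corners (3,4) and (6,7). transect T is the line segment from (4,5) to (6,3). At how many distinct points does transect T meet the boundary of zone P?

The segment meets the boundary at (5,4).

1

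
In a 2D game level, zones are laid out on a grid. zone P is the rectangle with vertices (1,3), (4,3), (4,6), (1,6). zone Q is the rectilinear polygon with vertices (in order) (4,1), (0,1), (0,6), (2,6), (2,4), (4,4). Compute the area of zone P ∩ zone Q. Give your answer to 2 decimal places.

The intersection is the polygon with vertices (4,3), (1,3), (1,6), (2,6), (2,4), (4,4).
By the shoelace formula its area is 5.00.

5.00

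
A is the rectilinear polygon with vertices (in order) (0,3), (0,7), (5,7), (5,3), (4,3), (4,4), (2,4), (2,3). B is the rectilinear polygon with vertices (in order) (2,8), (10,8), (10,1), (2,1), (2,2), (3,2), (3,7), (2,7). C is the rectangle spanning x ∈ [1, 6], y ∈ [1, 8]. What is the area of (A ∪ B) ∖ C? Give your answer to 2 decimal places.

32.00

|A ∪ B| = 62.
|(A ∪ B) ∩ C| = 30.
|(A ∪ B) ∖ C| = 62 − 30 = 32.00.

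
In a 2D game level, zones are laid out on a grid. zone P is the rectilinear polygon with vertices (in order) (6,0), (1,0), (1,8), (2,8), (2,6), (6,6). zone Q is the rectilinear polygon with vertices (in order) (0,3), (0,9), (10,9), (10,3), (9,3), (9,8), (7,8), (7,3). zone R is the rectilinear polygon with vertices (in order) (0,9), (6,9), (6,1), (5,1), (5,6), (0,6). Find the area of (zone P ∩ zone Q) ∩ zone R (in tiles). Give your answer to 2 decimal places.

5.00

|zone P ∩ zone Q| = 17.
|(zone P ∩ zone Q) ∩ zone R| = 5.00.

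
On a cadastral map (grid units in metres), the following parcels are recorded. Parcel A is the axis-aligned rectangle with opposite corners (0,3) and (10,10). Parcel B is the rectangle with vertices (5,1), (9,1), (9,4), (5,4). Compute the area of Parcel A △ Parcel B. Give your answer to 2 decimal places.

74.00

|Parcel A∩Parcel B|: x∈[5,9], y∈[3,4] → 4·1 = 4.
|Parcel A △ Parcel B| = |Parcel A| + |Parcel B| − 2·|Parcel A∩Parcel B| = 70 + 12 − 8 = 74.00.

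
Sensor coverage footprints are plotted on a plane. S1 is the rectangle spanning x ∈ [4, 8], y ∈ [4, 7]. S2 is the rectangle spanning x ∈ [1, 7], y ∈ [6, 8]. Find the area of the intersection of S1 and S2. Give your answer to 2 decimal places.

3.00

|S1∩S2|: x∈[4,7], y∈[6,7] → 3·1 = 3.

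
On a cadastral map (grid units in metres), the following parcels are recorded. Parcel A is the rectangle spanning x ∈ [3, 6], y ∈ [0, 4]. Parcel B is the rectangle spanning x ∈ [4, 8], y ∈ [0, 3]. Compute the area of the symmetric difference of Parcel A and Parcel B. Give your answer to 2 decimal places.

12.00

|Parcel A∩Parcel B|: x∈[4,6], y∈[0,3] → 2·3 = 6.
|Parcel A △ Parcel B| = |Parcel A| + |Parcel B| − 2·|Parcel A∩Parcel B| = 12 + 12 − 12 = 12.00.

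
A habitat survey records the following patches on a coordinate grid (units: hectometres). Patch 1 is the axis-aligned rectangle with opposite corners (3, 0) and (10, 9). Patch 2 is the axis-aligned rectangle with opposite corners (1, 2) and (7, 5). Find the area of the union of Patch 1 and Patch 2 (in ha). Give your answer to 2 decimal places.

69.00

By inclusion–exclusion:
Individual areas: |Patch 1| = 63, |Patch 2| = 18.
|Patch 1∩Patch 2|: x∈[3,7], y∈[2,5] → 4·3 = 12.
|Patch 1 ∪ Patch 2| = 81 − 12 = 69.00.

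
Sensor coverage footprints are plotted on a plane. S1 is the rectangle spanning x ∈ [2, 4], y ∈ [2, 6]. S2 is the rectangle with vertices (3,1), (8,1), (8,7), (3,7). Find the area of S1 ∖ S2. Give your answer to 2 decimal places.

4.00

|S1∩S2|: x∈[3,4], y∈[2,6] → 1·4 = 4.
|S1| = 8.
|S1 ∖ S2| = |S1| − |S1∩S2| = 8 − 4 = 4.00.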